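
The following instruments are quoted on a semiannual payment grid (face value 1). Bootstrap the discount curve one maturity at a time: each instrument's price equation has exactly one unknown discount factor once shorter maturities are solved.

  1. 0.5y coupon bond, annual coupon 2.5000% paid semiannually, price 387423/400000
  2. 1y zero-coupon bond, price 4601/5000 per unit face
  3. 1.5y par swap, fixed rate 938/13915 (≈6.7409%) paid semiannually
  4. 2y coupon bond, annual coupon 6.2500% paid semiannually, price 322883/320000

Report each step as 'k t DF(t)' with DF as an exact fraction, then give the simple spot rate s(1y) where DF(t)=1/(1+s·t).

1 1/2 4783/5000
2 1 4601/5000
3 3/2 4531/5000
4 2 8941/10000
s(1y) = (1/(4601/5000) − 1)/(1) = 399/4601 ≈ 8.6720%

step 1 [0.5y] bond c/2=1/80: DF=(387423/400000 − 1/80·(0))/(1+1/80) = 4783/5000 ≈ 0.956600
step 2 [1y] zero: DF = P = 4601/5000 ≈ 0.920200
step 3 [1.5y] swap r/2=469/13915: DF=(1 − 469/13915·(0.956600+0.920200))/(1+469/13915) = 4531/5000 ≈ 0.906200
step 4 [2y] bond c/2=1/32: DF=(322883/320000 − 1/32·(0.956600+0.920200+0.906200))/(1+1/32) = 8941/10000 ≈ 0.894100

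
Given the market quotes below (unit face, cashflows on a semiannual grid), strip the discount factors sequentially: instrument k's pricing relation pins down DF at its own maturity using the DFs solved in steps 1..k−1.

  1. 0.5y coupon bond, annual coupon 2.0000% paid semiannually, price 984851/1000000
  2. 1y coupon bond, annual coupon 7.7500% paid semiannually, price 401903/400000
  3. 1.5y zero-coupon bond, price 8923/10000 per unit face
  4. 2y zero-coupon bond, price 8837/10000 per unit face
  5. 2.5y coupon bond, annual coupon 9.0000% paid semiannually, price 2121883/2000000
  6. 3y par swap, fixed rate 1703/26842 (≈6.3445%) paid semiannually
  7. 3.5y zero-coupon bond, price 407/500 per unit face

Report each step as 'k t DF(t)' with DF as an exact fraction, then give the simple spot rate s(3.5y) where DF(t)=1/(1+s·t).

step 1 [0.5y] bond c/2=1/100: DF=(984851/1000000 − 1/100·(0))/(1+1/100) = 9751/10000 ≈ 0.975100
step 2 [1y] bond c/2=31/800: DF=(401903/400000 − 31/800·(0.975100))/(1+31/800) = 9309/10000 ≈ 0.930900
step 3 [1.5y] zero: DF = P = 8923/10000 ≈ 0.892300
step 4 [2y] zero: DF = P = 8837/10000 ≈ 0.883700
step 5 [2.5y] bond c/2=9/200: DF=(2121883/2000000 − 9/200·(0.975100+0.930900+0.892300+0.883700))/(1+9/200) = 8567/10000 ≈ 0.856700
step 6 [3y] swap r/2=1703/53684: DF=(1 − 1703/53684·(0.975100+0.930900+0.892300+0.883700+0.856700))/(1+1703/53684) = 8297/10000 ≈ 0.829700
step 7 [3.5y] zero: DF = P = 407/500 ≈ 0.814000

1 1/2 9751/10000
2 1 9309/10000
3 3/2 8923/10000
4 2 8837/10000
5 5/2 8567/10000
6 3 8297/10000
7 7/2 407/500
s(3.5y) = (1/(407/500) − 1)/(7/2) = 186/2849 ≈ 6.5286%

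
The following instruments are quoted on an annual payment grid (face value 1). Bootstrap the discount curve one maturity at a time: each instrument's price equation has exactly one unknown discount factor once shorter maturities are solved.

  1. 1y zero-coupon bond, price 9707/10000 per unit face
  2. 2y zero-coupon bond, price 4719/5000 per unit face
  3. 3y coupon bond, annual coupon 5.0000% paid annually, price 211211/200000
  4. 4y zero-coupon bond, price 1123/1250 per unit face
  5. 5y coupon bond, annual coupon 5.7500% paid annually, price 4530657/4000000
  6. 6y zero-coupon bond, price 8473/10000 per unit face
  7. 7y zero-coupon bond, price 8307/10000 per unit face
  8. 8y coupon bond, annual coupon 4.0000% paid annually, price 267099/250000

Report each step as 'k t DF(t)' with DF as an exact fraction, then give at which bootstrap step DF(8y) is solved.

1 1 9707/10000
2 2 4719/5000
3 3 4573/5000
4 4 1123/1250
5 5 2171/2500
6 6 8473/10000
7 7 8307/10000
8 8 393/500
DF(8y) is solved at step 8

step 1 [1y] zero: DF = P = 9707/10000 ≈ 0.970700
step 2 [2y] zero: DF = P = 4719/5000 ≈ 0.943800
step 3 [3y] bond c/1=1/20: DF=(211211/200000 − 1/20·(0.970700+0.943800))/(1+1/20) = 4573/5000 ≈ 0.914600
step 4 [4y] zero: DF = P = 1123/1250 ≈ 0.898400
step 5 [5y] bond c/1=23/400: DF=(4530657/4000000 − 23/400·(0.970700+0.943800+0.914600+0.898400))/(1+23/400) = 2171/2500 ≈ 0.868400
step 6 [6y] zero: DF = P = 8473/10000 ≈ 0.847300
step 7 [7y] zero: DF = P = 8307/10000 ≈ 0.830700
step 8 [8y] bond c/1=1/25: DF=(267099/250000 − 1/25·(0.970700+0.943800+0.914600+0.898400+0.868400+0.847300+0.830700))/(1+1/25) = 393/500 ≈ 0.786000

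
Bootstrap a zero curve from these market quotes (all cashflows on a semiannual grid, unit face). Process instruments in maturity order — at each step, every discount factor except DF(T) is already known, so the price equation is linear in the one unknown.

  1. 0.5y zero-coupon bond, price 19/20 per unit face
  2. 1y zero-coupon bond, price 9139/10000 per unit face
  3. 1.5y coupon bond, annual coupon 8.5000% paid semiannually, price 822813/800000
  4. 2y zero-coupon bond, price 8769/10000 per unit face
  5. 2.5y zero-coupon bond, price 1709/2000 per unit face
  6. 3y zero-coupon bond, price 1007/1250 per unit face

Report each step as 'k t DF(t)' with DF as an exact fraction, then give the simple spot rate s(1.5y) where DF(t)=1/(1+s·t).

step 1 [0.5y] zero: DF = P = 19/20 ≈ 0.950000
step 2 [1y] zero: DF = P = 9139/10000 ≈ 0.913900
step 3 [1.5y] bond c/2=17/400: DF=(822813/800000 − 17/400·(0.950000+0.913900))/(1+17/400) = 4553/5000 ≈ 0.910600
step 4 [2y] zero: DF = P = 8769/10000 ≈ 0.876900
step 5 [2.5y] zero: DF = P = 1709/2000 ≈ 0.854500
step 6 [3y] zero: DF = P = 1007/1250 ≈ 0.805600

1 1/2 19/20
2 1 9139/10000
3 3/2 4553/5000
4 2 8769/10000
5 5/2 1709/2000
6 3 1007/1250
s(1.5y) = (1/(4553/5000) − 1)/(3/2) = 298/4553 ≈ 6.5451%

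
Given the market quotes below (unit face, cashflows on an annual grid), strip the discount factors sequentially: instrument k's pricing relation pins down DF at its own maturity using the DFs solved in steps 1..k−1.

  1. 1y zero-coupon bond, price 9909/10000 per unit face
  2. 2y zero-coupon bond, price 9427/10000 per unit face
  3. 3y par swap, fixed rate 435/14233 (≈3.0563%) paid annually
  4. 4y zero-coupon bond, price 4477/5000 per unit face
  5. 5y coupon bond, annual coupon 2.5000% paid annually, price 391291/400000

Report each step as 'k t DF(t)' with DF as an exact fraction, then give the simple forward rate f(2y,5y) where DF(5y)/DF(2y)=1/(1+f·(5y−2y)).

step 1 [1y] zero: DF = P = 9909/10000 ≈ 0.990900
step 2 [2y] zero: DF = P = 9427/10000 ≈ 0.942700
step 3 [3y] swap r/1=435/14233: DF=(1 − 435/14233·(0.990900+0.942700))/(1+435/14233) = 913/1000 ≈ 0.913000
step 4 [4y] zero: DF = P = 4477/5000 ≈ 0.895400
step 5 [5y] bond c/1=1/40: DF=(391291/400000 − 1/40·(0.990900+0.942700+0.913000+0.895400))/(1+1/40) = 8631/10000 ≈ 0.863100

1 1 9909/10000
2 2 9427/10000
3 3 913/1000
4 4 4477/5000
5 5 8631/10000
f(2y,5y) = ((9427/10000)/(8631/10000) − 1)/(3) = 796/25893 ≈ 3.0742%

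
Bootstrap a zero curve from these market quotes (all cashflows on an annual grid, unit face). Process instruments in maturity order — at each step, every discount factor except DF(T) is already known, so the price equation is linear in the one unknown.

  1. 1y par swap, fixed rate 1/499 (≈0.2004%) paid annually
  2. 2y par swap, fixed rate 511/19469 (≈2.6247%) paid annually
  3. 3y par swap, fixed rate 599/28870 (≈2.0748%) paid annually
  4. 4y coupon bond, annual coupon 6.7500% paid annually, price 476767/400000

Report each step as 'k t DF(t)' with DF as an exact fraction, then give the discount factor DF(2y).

step 1 [1y] swap r/1=1/499: DF=(1 − 1/499·(0))/(1+1/499) = 499/500 ≈ 0.998000
step 2 [2y] swap r/1=511/19469: DF=(1 − 511/19469·(0.998000))/(1+511/19469) = 9489/10000 ≈ 0.948900
step 3 [3y] swap r/1=599/28870: DF=(1 − 599/28870·(0.998000+0.948900))/(1+599/28870) = 9401/10000 ≈ 0.940100
step 4 [4y] bond c/1=27/400: DF=(476767/400000 − 27/400·(0.998000+0.948900+0.940100))/(1+27/400) = 467/500 ≈ 0.934000

1 1 499/500
2 2 9489/10000
3 3 9401/10000
4 4 467/500
DF(2y) = 9489/10000 ≈ 0.948900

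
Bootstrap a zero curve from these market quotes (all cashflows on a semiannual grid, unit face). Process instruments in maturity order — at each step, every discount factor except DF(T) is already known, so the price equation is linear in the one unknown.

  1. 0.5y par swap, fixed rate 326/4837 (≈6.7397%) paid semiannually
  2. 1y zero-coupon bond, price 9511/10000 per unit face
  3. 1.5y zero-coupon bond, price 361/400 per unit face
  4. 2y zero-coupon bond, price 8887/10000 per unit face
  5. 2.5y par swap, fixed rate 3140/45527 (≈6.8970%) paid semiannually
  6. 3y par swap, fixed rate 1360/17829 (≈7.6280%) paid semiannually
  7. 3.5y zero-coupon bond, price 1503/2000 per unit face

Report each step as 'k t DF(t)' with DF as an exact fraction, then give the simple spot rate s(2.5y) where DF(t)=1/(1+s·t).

step 1 [0.5y] swap r/2=163/4837: DF=(1 − 163/4837·(0))/(1+163/4837) = 4837/5000 ≈ 0.967400
step 2 [1y] zero: DF = P = 9511/10000 ≈ 0.951100
step 3 [1.5y] zero: DF = P = 361/400 ≈ 0.902500
step 4 [2y] zero: DF = P = 8887/10000 ≈ 0.888700
step 5 [2.5y] swap r/2=1570/45527: DF=(1 − 1570/45527·(0.967400+0.951100+0.902500+0.888700))/(1+1570/45527) = 843/1000 ≈ 0.843000
step 6 [3y] swap r/2=680/17829: DF=(1 − 680/17829·(0.967400+0.951100+0.902500+0.888700+0.843000))/(1+680/17829) = 199/250 ≈ 0.796000
step 7 [3.5y] zero: DF = P = 1503/2000 ≈ 0.751500

1 1/2 4837/5000
2 1 9511/10000
3 3/2 361/400
4 2 8887/10000
5 5/2 843/1000
6 3 199/250
7 7/2 1503/2000
s(2.5y) = (1/(843/1000) − 1)/(5/2) = 314/4215 ≈ 7.4496%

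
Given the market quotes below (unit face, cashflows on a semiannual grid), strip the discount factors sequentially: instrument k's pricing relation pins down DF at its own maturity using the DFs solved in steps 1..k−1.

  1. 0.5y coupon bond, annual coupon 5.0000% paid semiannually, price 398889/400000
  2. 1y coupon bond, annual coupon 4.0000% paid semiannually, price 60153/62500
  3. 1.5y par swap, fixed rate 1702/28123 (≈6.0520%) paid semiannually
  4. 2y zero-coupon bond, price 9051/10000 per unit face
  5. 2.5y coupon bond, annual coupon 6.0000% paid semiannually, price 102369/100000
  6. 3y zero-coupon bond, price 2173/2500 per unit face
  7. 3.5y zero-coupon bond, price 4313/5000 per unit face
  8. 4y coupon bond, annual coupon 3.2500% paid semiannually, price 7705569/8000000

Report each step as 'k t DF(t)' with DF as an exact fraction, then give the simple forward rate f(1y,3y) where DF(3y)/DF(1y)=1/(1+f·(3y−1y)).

1 1/2 9729/10000
2 1 1849/2000
3 3/2 9149/10000
4 2 9051/10000
5 5/2 1107/1250
6 3 2173/2500
7 7/2 4313/5000
8 4 1693/2000
f(1y,3y) = ((1849/2000)/(2173/2500) − 1)/(2) = 553/17384 ≈ 3.1811%

step 1 [0.5y] bond c/2=1/40: DF=(398889/400000 − 1/40·(0))/(1+1/40) = 9729/10000 ≈ 0.972900
step 2 [1y] bond c/2=1/50: DF=(60153/62500 − 1/50·(0.972900))/(1+1/50) = 1849/2000 ≈ 0.924500
step 3 [1.5y] swap r/2=851/28123: DF=(1 − 851/28123·(0.972900+0.924500))/(1+851/28123) = 9149/10000 ≈ 0.914900
step 4 [2y] zero: DF = P = 9051/10000 ≈ 0.905100
step 5 [2.5y] bond c/2=3/100: DF=(102369/100000 − 3/100·(0.972900+0.924500+0.914900+0.905100))/(1+3/100) = 1107/1250 ≈ 0.885600
step 6 [3y] zero: DF = P = 2173/2500 ≈ 0.869200
step 7 [3.5y] zero: DF = P = 4313/5000 ≈ 0.862600
step 8 [4y] bond c/2=13/800: DF=(7705569/8000000 − 13/800·(0.972900+0.924500+0.914900+0.905100+0.885600+0.869200+0.862600))/(1+13/800) = 1693/2000 ≈ 0.846500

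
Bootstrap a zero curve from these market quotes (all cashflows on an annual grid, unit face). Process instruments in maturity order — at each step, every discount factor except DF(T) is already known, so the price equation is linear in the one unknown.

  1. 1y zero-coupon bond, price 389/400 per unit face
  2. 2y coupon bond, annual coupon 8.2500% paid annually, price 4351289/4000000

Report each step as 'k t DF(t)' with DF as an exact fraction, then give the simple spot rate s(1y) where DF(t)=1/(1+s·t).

step 1 [1y] zero: DF = P = 389/400 ≈ 0.972500
step 2 [2y] bond c/1=33/400: DF=(4351289/4000000 − 33/400·(0.972500))/(1+33/400) = 2327/2500 ≈ 0.930800

1 1 389/400
2 2 2327/2500
s(1y) = (1/(389/400) − 1)/(1) = 11/389 ≈ 2.8278%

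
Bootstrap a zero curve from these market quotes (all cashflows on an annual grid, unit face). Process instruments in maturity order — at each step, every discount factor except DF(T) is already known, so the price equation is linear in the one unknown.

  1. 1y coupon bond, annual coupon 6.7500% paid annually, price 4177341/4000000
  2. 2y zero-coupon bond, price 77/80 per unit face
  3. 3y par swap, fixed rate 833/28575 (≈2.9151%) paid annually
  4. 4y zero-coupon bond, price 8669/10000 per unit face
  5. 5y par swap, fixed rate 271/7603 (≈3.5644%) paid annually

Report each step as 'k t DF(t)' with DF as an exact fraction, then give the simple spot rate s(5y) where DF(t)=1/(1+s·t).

step 1 [1y] bond c/1=27/400: DF=(4177341/4000000 − 27/400·(0))/(1+27/400) = 9783/10000 ≈ 0.978300
step 2 [2y] zero: DF = P = 77/80 ≈ 0.962500
step 3 [3y] swap r/1=833/28575: DF=(1 − 833/28575·(0.978300+0.962500))/(1+833/28575) = 9167/10000 ≈ 0.916700
step 4 [4y] zero: DF = P = 8669/10000 ≈ 0.866900
step 5 [5y] swap r/1=271/7603: DF=(1 − 271/7603·(0.978300+0.962500+0.916700+0.866900))/(1+271/7603) = 4187/5000 ≈ 0.837400

1 1 9783/10000
2 2 77/80
3 3 9167/10000
4 4 8669/10000
5 5 4187/5000
s(5y) = (1/(4187/5000) − 1)/(5) = 813/20935 ≈ 3.8834%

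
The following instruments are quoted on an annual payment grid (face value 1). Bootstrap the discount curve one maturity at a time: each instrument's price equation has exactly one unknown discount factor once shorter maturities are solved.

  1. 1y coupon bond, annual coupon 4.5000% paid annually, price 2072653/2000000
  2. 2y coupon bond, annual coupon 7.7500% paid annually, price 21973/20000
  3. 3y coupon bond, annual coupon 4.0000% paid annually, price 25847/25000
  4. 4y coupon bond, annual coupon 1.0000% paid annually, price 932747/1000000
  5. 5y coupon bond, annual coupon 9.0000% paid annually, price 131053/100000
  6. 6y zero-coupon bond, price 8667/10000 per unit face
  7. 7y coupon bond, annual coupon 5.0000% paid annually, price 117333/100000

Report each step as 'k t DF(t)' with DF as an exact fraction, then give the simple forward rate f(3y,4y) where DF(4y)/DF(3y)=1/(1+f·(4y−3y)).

step 1 [1y] bond c/1=9/200: DF=(2072653/2000000 − 9/200·(0))/(1+9/200) = 9917/10000 ≈ 0.991700
step 2 [2y] bond c/1=31/400: DF=(21973/20000 − 31/400·(0.991700))/(1+31/400) = 9483/10000 ≈ 0.948300
step 3 [3y] bond c/1=1/25: DF=(25847/25000 − 1/25·(0.991700+0.948300))/(1+1/25) = 1839/2000 ≈ 0.919500
step 4 [4y] bond c/1=1/100: DF=(932747/1000000 − 1/100·(0.991700+0.948300+0.919500))/(1+1/100) = 1119/1250 ≈ 0.895200
step 5 [5y] bond c/1=9/100: DF=(131053/100000 − 9/100·(0.991700+0.948300+0.919500+0.895200))/(1+9/100) = 8923/10000 ≈ 0.892300
step 6 [6y] zero: DF = P = 8667/10000 ≈ 0.866700
step 7 [7y] bond c/1=1/20: DF=(117333/100000 − 1/20·(0.991700+0.948300+0.919500+0.895200+0.892300+0.866700))/(1+1/20) = 8549/10000 ≈ 0.854900

1 1 9917/10000
2 2 9483/10000
3 3 1839/2000
4 4 1119/1250
5 5 8923/10000
6 6 8667/10000
7 7 8549/10000
f(3y,4y) = ((1839/2000)/(1119/1250) − 1)/(1) = 81/2984 ≈ 2.7145%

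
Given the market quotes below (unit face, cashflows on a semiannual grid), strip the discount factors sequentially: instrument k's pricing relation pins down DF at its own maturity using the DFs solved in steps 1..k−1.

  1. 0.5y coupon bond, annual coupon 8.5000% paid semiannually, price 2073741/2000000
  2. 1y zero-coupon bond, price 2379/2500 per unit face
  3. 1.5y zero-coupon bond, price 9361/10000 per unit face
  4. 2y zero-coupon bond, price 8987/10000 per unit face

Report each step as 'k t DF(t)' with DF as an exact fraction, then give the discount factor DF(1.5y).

1 1/2 4973/5000
2 1 2379/2500
3 3/2 9361/10000
4 2 8987/10000
DF(1.5y) = 9361/10000 ≈ 0.936100

step 1 [0.5y] bond c/2=17/400: DF=(2073741/2000000 − 17/400·(0))/(1+17/400) = 4973/5000 ≈ 0.994600
step 2 [1y] zero: DF = P = 2379/2500 ≈ 0.951600
step 3 [1.5y] zero: DF = P = 9361/10000 ≈ 0.936100
step 4 [2y] zero: DF = P = 8987/10000 ≈ 0.898700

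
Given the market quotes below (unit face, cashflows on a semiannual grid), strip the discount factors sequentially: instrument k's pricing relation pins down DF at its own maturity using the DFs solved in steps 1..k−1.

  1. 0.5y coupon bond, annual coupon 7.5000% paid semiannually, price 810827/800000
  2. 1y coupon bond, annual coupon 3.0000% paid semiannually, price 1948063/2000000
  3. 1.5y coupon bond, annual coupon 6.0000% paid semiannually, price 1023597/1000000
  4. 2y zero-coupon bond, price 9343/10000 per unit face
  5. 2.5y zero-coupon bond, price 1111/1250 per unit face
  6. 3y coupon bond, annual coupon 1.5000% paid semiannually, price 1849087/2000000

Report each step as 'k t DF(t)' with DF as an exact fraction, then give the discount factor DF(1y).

1 1/2 9769/10000
2 1 2363/2500
3 3/2 4689/5000
4 2 9343/10000
5 5/2 1111/1250
6 3 2207/2500
DF(1y) = 2363/2500 ≈ 0.945200

step 1 [0.5y] bond c/2=3/80: DF=(810827/800000 − 3/80·(0))/(1+3/80) = 9769/10000 ≈ 0.976900
step 2 [1y] bond c/2=3/200: DF=(1948063/2000000 − 3/200·(0.976900))/(1+3/200) = 2363/2500 ≈ 0.945200
step 3 [1.5y] bond c/2=3/100: DF=(1023597/1000000 − 3/100·(0.976900+0.945200))/(1+3/100) = 4689/5000 ≈ 0.937800
step 4 [2y] zero: DF = P = 9343/10000 ≈ 0.934300
step 5 [2.5y] zero: DF = P = 1111/1250 ≈ 0.888800
step 6 [3y] bond c/2=3/400: DF=(1849087/2000000 − 3/400·(0.976900+0.945200+0.937800+0.934300+0.888800))/(1+3/400) = 2207/2500 ≈ 0.882800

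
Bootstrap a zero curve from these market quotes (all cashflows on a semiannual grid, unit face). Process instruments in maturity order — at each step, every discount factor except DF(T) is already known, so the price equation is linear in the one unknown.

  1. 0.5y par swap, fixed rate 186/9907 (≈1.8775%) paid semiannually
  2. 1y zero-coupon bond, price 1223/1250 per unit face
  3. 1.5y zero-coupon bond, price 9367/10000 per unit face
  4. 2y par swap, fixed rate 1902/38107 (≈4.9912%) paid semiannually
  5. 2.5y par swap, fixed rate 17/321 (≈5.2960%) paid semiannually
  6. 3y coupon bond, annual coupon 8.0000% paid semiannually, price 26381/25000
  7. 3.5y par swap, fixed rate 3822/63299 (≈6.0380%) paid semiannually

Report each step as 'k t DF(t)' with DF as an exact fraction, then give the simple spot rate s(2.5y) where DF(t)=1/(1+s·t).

1 1/2 9907/10000
2 1 1223/1250
3 3/2 9367/10000
4 2 9049/10000
5 5/2 8759/10000
6 3 1043/1250
7 7/2 8089/10000
s(2.5y) = (1/(8759/10000) − 1)/(5/2) = 2482/43795 ≈ 5.6673%

step 1 [0.5y] swap r/2=93/9907: DF=(1 − 93/9907·(0))/(1+93/9907) = 9907/10000 ≈ 0.990700
step 2 [1y] zero: DF = P = 1223/1250 ≈ 0.978400
step 3 [1.5y] zero: DF = P = 9367/10000 ≈ 0.936700
step 4 [2y] swap r/2=951/38107: DF=(1 − 951/38107·(0.990700+0.978400+0.936700))/(1+951/38107) = 9049/10000 ≈ 0.904900
step 5 [2.5y] swap r/2=17/642: DF=(1 − 17/642·(0.990700+0.978400+0.936700+0.904900))/(1+17/642) = 8759/10000 ≈ 0.875900
step 6 [3y] bond c/2=1/25: DF=(26381/25000 − 1/25·(0.990700+0.978400+0.936700+0.904900+0.875900))/(1+1/25) = 1043/1250 ≈ 0.834400
step 7 [3.5y] swap r/2=1911/63299: DF=(1 − 1911/63299·(0.990700+0.978400+0.936700+0.904900+0.875900+0.834400))/(1+1911/63299) = 8089/10000 ≈ 0.808900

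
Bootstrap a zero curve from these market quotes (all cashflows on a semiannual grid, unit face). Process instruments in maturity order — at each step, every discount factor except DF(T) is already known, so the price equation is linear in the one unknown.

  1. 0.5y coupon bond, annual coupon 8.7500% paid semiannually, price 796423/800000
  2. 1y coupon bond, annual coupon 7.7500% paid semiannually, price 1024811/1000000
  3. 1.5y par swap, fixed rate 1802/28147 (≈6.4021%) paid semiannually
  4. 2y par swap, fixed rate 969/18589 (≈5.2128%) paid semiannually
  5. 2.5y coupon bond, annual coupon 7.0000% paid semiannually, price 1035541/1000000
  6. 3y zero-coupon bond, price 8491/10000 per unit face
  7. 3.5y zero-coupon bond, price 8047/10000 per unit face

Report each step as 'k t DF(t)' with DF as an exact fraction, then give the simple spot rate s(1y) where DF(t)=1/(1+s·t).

step 1 [0.5y] bond c/2=7/160: DF=(796423/800000 − 7/160·(0))/(1+7/160) = 4769/5000 ≈ 0.953800
step 2 [1y] bond c/2=31/800: DF=(1024811/1000000 − 31/800·(0.953800))/(1+31/800) = 951/1000 ≈ 0.951000
step 3 [1.5y] swap r/2=901/28147: DF=(1 − 901/28147·(0.953800+0.951000))/(1+901/28147) = 9099/10000 ≈ 0.909900
step 4 [2y] swap r/2=969/37178: DF=(1 − 969/37178·(0.953800+0.951000+0.909900))/(1+969/37178) = 9031/10000 ≈ 0.903100
step 5 [2.5y] bond c/2=7/200: DF=(1035541/1000000 − 7/200·(0.953800+0.951000+0.909900+0.903100))/(1+7/200) = 2187/2500 ≈ 0.874800
step 6 [3y] zero: DF = P = 8491/10000 ≈ 0.849100
step 7 [3.5y] zero: DF = P = 8047/10000 ≈ 0.804700

1 1/2 4769/5000
2 1 951/1000
3 3/2 9099/10000
4 2 9031/10000
5 5/2 2187/2500
6 3 8491/10000
7 7/2 8047/10000
s(1y) = (1/(951/1000) − 1)/(1) = 49/951 ≈ 5.1525%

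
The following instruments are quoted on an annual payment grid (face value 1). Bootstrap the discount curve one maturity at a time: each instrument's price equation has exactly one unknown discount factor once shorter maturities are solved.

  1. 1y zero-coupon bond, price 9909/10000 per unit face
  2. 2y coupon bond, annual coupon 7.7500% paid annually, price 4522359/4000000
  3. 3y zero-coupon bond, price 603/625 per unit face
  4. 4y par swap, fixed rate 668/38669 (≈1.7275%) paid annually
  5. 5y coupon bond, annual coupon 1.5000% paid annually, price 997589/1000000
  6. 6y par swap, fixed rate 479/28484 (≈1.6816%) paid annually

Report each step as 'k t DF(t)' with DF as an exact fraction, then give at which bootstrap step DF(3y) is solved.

1 1 9909/10000
2 2 489/500
3 3 603/625
4 4 2333/2500
5 5 9257/10000
6 6 4521/5000
DF(3y) is solved at step 3

step 1 [1y] zero: DF = P = 9909/10000 ≈ 0.990900
step 2 [2y] bond c/1=31/400: DF=(4522359/4000000 − 31/400·(0.990900))/(1+31/400) = 489/500 ≈ 0.978000
step 3 [3y] zero: DF = P = 603/625 ≈ 0.964800
step 4 [4y] swap r/1=668/38669: DF=(1 − 668/38669·(0.990900+0.978000+0.964800))/(1+668/38669) = 2333/2500 ≈ 0.933200
step 5 [5y] bond c/1=3/200: DF=(997589/1000000 − 3/200·(0.990900+0.978000+0.964800+0.933200))/(1+3/200) = 9257/10000 ≈ 0.925700
step 6 [6y] swap r/1=479/28484: DF=(1 − 479/28484·(0.990900+0.978000+0.964800+0.933200+0.925700))/(1+479/28484) = 4521/5000 ≈ 0.904200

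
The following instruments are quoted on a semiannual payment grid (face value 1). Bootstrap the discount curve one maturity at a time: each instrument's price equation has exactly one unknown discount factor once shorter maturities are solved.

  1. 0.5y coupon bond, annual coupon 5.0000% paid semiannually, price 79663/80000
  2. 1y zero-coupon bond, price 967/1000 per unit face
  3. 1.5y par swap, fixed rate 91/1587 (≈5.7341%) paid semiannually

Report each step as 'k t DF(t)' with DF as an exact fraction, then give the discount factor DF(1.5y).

1 1/2 1943/2000
2 1 967/1000
3 3/2 9181/10000
DF(1.5y) = 9181/10000 ≈ 0.918100

step 1 [0.5y] bond c/2=1/40: DF=(79663/80000 − 1/40·(0))/(1+1/40) = 1943/2000 ≈ 0.971500
step 2 [1y] zero: DF = P = 967/1000 ≈ 0.967000
step 3 [1.5y] swap r/2=91/3174: DF=(1 − 91/3174·(0.971500+0.967000))/(1+91/3174) = 9181/10000 ≈ 0.918100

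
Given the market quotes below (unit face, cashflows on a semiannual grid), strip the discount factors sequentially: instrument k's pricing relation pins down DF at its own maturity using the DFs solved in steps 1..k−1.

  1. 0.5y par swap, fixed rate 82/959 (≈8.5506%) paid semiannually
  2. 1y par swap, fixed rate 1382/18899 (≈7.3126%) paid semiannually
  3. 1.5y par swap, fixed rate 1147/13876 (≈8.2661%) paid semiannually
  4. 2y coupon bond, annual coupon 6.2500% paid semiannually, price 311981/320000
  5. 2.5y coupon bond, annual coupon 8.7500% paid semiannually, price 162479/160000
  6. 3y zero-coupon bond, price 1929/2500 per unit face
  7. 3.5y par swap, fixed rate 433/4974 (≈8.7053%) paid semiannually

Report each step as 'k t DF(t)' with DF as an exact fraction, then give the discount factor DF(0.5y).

step 1 [0.5y] swap r/2=41/959: DF=(1 − 41/959·(0))/(1+41/959) = 959/1000 ≈ 0.959000
step 2 [1y] swap r/2=691/18899: DF=(1 − 691/18899·(0.959000))/(1+691/18899) = 9309/10000 ≈ 0.930900
step 3 [1.5y] swap r/2=1147/27752: DF=(1 − 1147/27752·(0.959000+0.930900))/(1+1147/27752) = 8853/10000 ≈ 0.885300
step 4 [2y] bond c/2=1/32: DF=(311981/320000 − 1/32·(0.959000+0.930900+0.885300))/(1+1/32) = 8613/10000 ≈ 0.861300
step 5 [2.5y] bond c/2=7/160: DF=(162479/160000 − 7/160·(0.959000+0.930900+0.885300+0.861300))/(1+7/160) = 1641/2000 ≈ 0.820500
step 6 [3y] zero: DF = P = 1929/2500 ≈ 0.771600
step 7 [3.5y] swap r/2=433/9948: DF=(1 − 433/9948·(0.959000+0.930900+0.885300+0.861300+0.820500+0.771600))/(1+433/9948) = 3701/5000 ≈ 0.740200

1 1/2 959/1000
2 1 9309/10000
3 3/2 8853/10000
4 2 8613/10000
5 5/2 1641/2000
6 3 1929/2500
7 7/2 3701/5000
DF(0.5y) = 959/1000 ≈ 0.959000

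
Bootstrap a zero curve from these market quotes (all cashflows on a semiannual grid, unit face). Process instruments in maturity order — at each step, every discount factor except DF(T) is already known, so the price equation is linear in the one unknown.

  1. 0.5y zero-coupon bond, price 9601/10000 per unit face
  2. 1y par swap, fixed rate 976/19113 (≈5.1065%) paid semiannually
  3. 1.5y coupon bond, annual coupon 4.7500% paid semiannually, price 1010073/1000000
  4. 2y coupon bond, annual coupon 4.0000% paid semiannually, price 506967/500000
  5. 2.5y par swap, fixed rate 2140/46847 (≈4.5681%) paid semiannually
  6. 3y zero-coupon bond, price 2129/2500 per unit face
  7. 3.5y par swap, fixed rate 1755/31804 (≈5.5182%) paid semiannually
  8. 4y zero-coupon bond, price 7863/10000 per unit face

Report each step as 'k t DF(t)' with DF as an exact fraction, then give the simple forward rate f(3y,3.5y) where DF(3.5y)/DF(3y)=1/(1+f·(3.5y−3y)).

1 1/2 9601/10000
2 1 1189/1250
3 3/2 9423/10000
4 2 9381/10000
5 5/2 893/1000
6 3 2129/2500
7 7/2 1649/2000
8 4 7863/10000
f(3y,3.5y) = ((2129/2500)/(1649/2000) − 1)/(1/2) = 542/8245 ≈ 6.5737%

step 1 [0.5y] zero: DF = P = 9601/10000 ≈ 0.960100
step 2 [1y] swap r/2=488/19113: DF=(1 − 488/19113·(0.960100))/(1+488/19113) = 1189/1250 ≈ 0.951200
step 3 [1.5y] bond c/2=19/800: DF=(1010073/1000000 − 19/800·(0.960100+0.951200))/(1+19/800) = 9423/10000 ≈ 0.942300
step 4 [2y] bond c/2=1/50: DF=(506967/500000 − 1/50·(0.960100+0.951200+0.942300))/(1+1/50) = 9381/10000 ≈ 0.938100
step 5 [2.5y] swap r/2=1070/46847: DF=(1 − 1070/46847·(0.960100+0.951200+0.942300+0.938100))/(1+1070/46847) = 893/1000 ≈ 0.893000
step 6 [3y] zero: DF = P = 2129/2500 ≈ 0.851600
step 7 [3.5y] swap r/2=1755/63608: DF=(1 − 1755/63608·(0.960100+0.951200+0.942300+0.938100+0.893000+0.851600))/(1+1755/63608) = 1649/2000 ≈ 0.824500
step 8 [4y] zero: DF = P = 7863/10000 ≈ 0.786300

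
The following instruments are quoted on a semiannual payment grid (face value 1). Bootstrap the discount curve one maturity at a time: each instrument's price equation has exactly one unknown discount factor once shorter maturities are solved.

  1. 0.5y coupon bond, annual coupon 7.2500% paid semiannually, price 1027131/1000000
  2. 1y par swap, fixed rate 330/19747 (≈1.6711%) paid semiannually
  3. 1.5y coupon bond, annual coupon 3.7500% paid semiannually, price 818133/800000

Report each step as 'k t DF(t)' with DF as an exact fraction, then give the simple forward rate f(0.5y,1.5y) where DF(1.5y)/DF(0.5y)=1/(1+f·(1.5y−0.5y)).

1 1/2 1239/1250
2 1 1967/2000
3 3/2 387/400
f(0.5y,1.5y) = ((1239/1250)/(387/400) − 1)/(1) = 79/3225 ≈ 2.4496%

step 1 [0.5y] bond c/2=29/800: DF=(1027131/1000000 − 29/800·(0))/(1+29/800) = 1239/1250 ≈ 0.991200
step 2 [1y] swap r/2=165/19747: DF=(1 − 165/19747·(0.991200))/(1+165/19747) = 1967/2000 ≈ 0.983500
step 3 [1.5y] bond c/2=3/160: DF=(818133/800000 − 3/160·(0.991200+0.983500))/(1+3/160) = 387/400 ≈ 0.967500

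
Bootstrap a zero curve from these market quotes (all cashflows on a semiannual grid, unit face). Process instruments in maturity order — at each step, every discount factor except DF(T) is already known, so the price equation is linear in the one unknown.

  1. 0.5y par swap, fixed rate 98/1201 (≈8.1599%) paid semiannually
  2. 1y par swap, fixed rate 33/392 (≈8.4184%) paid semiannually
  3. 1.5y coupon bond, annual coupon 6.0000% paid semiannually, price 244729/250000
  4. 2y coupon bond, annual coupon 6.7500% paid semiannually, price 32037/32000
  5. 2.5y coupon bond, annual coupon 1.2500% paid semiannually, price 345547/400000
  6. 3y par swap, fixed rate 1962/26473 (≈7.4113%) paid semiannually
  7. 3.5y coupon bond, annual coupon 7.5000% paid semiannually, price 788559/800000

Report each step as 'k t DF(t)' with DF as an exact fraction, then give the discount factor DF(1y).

step 1 [0.5y] swap r/2=49/1201: DF=(1 − 49/1201·(0))/(1+49/1201) = 1201/1250 ≈ 0.960800
step 2 [1y] swap r/2=33/784: DF=(1 − 33/784·(0.960800))/(1+33/784) = 1151/1250 ≈ 0.920800
step 3 [1.5y] bond c/2=3/100: DF=(244729/250000 − 3/100·(0.960800+0.920800))/(1+3/100) = 2239/2500 ≈ 0.895600
step 4 [2y] bond c/2=27/800: DF=(32037/32000 − 27/800·(0.960800+0.920800+0.895600))/(1+27/800) = 4389/5000 ≈ 0.877800
step 5 [2.5y] bond c/2=1/160: DF=(345547/400000 − 1/160·(0.960800+0.920800+0.895600+0.877800))/(1+1/160) = 4179/5000 ≈ 0.835800
step 6 [3y] swap r/2=981/26473: DF=(1 − 981/26473·(0.960800+0.920800+0.895600+0.877800+0.835800))/(1+981/26473) = 4019/5000 ≈ 0.803800
step 7 [3.5y] bond c/2=3/80: DF=(788559/800000 − 3/80·(0.960800+0.920800+0.895600+0.877800+0.835800+0.803800))/(1+3/80) = 7587/10000 ≈ 0.758700

1 1/2 1201/1250
2 1 1151/1250
3 3/2 2239/2500
4 2 4389/5000
5 5/2 4179/5000
6 3 4019/5000
7 7/2 7587/10000
DF(1y) = 1151/1250 ≈ 0.920800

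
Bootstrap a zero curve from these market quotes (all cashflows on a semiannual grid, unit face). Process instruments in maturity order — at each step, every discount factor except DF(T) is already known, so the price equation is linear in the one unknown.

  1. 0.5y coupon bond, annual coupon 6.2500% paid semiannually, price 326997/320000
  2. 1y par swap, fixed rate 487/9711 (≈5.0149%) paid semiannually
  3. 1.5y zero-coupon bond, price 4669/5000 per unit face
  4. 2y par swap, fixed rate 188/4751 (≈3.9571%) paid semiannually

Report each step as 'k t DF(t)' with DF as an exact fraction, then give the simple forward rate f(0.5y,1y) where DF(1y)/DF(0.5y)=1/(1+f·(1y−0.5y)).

1 1/2 9909/10000
2 1 9513/10000
3 3/2 4669/5000
4 2 578/625
f(0.5y,1y) = ((9909/10000)/(9513/10000) − 1)/(1/2) = 88/1057 ≈ 8.3254%

step 1 [0.5y] bond c/2=1/32: DF=(326997/320000 − 1/32·(0))/(1+1/32) = 9909/10000 ≈ 0.990900
step 2 [1y] swap r/2=487/19422: DF=(1 − 487/19422·(0.990900))/(1+487/19422) = 9513/10000 ≈ 0.951300
step 3 [1.5y] zero: DF = P = 4669/5000 ≈ 0.933800
step 4 [2y] swap r/2=94/4751: DF=(1 − 94/4751·(0.990900+0.951300+0.933800))/(1+94/4751) = 578/625 ≈ 0.924800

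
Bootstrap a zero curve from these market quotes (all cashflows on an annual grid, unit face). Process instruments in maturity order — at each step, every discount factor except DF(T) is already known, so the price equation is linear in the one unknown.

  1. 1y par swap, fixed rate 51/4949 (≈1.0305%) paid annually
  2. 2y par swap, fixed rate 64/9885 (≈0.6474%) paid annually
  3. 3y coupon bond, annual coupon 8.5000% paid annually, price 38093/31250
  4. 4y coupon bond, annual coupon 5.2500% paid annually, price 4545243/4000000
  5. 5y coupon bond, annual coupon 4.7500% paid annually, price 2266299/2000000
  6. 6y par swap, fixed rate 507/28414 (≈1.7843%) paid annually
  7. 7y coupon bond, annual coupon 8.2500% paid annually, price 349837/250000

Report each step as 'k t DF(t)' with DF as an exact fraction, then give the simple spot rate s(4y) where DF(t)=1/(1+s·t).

1 1 4949/5000
2 2 617/625
3 3 4843/5000
4 4 9327/10000
5 5 9059/10000
6 6 4493/5000
7 7 2149/2500
s(4y) = (1/(9327/10000) − 1)/(4) = 673/37308 ≈ 1.8039%

step 1 [1y] swap r/1=51/4949: DF=(1 − 51/4949·(0))/(1+51/4949) = 4949/5000 ≈ 0.989800
step 2 [2y] swap r/1=64/9885: DF=(1 − 64/9885·(0.989800))/(1+64/9885) = 617/625 ≈ 0.987200
step 3 [3y] bond c/1=17/200: DF=(38093/31250 − 17/200·(0.989800+0.987200))/(1+17/200) = 4843/5000 ≈ 0.968600
step 4 [4y] bond c/1=21/400: DF=(4545243/4000000 − 21/400·(0.989800+0.987200+0.968600))/(1+21/400) = 9327/10000 ≈ 0.932700
step 5 [5y] bond c/1=19/400: DF=(2266299/2000000 − 19/400·(0.989800+0.987200+0.968600+0.932700))/(1+19/400) = 9059/10000 ≈ 0.905900
step 6 [6y] swap r/1=507/28414: DF=(1 − 507/28414·(0.989800+0.987200+0.968600+0.932700+0.905900))/(1+507/28414) = 4493/5000 ≈ 0.898600
step 7 [7y] bond c/1=33/400: DF=(349837/250000 − 33/400·(0.989800+0.987200+0.968600+0.932700+0.905900+0.898600))/(1+33/400) = 2149/2500 ≈ 0.859600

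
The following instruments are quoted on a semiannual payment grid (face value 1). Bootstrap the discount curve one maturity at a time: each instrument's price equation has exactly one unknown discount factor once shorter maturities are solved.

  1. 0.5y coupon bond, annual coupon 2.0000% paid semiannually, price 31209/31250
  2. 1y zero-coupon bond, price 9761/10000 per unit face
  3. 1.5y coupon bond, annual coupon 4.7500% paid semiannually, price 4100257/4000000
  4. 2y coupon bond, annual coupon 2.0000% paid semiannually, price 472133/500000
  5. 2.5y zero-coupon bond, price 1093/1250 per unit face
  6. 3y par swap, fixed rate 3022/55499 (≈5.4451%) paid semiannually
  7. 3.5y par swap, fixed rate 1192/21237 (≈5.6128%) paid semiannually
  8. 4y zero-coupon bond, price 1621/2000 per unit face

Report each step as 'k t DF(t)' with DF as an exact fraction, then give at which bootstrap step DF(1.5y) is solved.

1 1/2 618/625
2 1 9761/10000
3 3/2 9557/10000
4 2 453/500
5 5/2 1093/1250
6 3 8489/10000
7 7/2 2053/2500
8 4 1621/2000
DF(1.5y) is solved at step 3

step 1 [0.5y] bond c/2=1/100: DF=(31209/31250 − 1/100·(0))/(1+1/100) = 618/625 ≈ 0.988800
step 2 [1y] zero: DF = P = 9761/10000 ≈ 0.976100
step 3 [1.5y] bond c/2=19/800: DF=(4100257/4000000 − 19/800·(0.988800+0.976100))/(1+19/800) = 9557/10000 ≈ 0.955700
step 4 [2y] bond c/2=1/100: DF=(472133/500000 − 1/100·(0.988800+0.976100+0.955700))/(1+1/100) = 453/500 ≈ 0.906000
step 5 [2.5y] zero: DF = P = 1093/1250 ≈ 0.874400
step 6 [3y] swap r/2=1511/55499: DF=(1 − 1511/55499·(0.988800+0.976100+0.955700+0.906000+0.874400))/(1+1511/55499) = 8489/10000 ≈ 0.848900
step 7 [3.5y] swap r/2=596/21237: DF=(1 − 596/21237·(0.988800+0.976100+0.955700+0.906000+0.874400+0.848900))/(1+596/21237) = 2053/2500 ≈ 0.821200
step 8 [4y] zero: DF = P = 1621/2000 ≈ 0.810500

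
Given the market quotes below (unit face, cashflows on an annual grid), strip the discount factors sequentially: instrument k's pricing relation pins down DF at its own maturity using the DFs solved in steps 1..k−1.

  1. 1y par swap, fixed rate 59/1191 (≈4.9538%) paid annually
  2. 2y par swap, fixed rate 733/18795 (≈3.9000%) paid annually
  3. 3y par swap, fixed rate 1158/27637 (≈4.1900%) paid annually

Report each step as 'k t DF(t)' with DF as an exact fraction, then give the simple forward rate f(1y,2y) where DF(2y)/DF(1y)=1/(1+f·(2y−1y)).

step 1 [1y] swap r/1=59/1191: DF=(1 − 59/1191·(0))/(1+59/1191) = 1191/1250 ≈ 0.952800
step 2 [2y] swap r/1=733/18795: DF=(1 − 733/18795·(0.952800))/(1+733/18795) = 9267/10000 ≈ 0.926700
step 3 [3y] swap r/1=1158/27637: DF=(1 − 1158/27637·(0.952800+0.926700))/(1+1158/27637) = 4421/5000 ≈ 0.884200

1 1 1191/1250
2 2 9267/10000
3 3 4421/5000
f(1y,2y) = ((1191/1250)/(9267/10000) − 1)/(1) = 87/3089 ≈ 2.8164%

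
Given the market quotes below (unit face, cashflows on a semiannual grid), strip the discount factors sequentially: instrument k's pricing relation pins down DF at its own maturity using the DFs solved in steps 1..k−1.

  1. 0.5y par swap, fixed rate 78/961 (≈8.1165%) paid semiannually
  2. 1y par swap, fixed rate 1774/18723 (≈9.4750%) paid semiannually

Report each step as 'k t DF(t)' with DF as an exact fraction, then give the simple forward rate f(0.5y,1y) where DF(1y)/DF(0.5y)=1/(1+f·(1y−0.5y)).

step 1 [0.5y] swap r/2=39/961: DF=(1 − 39/961·(0))/(1+39/961) = 961/1000 ≈ 0.961000
step 2 [1y] swap r/2=887/18723: DF=(1 − 887/18723·(0.961000))/(1+887/18723) = 9113/10000 ≈ 0.911300

1 1/2 961/1000
2 1 9113/10000
f(0.5y,1y) = ((961/1000)/(9113/10000) − 1)/(1/2) = 994/9113 ≈ 10.9075%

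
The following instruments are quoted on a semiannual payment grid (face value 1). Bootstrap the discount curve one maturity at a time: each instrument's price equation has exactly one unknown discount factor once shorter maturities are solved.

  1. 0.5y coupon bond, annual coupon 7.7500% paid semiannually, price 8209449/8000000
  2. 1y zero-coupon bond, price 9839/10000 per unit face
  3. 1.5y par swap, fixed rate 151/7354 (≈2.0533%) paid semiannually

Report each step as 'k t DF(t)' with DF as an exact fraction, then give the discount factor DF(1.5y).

1 1/2 9879/10000
2 1 9839/10000
3 3/2 4849/5000
DF(1.5y) = 4849/5000 ≈ 0.969800

step 1 [0.5y] bond c/2=31/800: DF=(8209449/8000000 − 31/800·(0))/(1+31/800) = 9879/10000 ≈ 0.987900
step 2 [1y] zero: DF = P = 9839/10000 ≈ 0.983900
step 3 [1.5y] swap r/2=151/14708: DF=(1 − 151/14708·(0.987900+0.983900))/(1+151/14708) = 4849/5000 ≈ 0.969800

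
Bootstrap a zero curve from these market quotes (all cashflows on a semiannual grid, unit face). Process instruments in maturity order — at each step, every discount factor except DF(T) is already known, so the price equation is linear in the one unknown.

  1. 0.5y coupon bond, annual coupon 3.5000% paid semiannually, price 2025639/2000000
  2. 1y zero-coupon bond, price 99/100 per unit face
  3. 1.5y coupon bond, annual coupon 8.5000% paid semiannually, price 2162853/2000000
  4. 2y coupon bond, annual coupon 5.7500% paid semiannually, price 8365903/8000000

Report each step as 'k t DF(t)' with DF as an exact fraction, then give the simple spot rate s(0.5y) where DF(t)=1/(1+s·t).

step 1 [0.5y] bond c/2=7/400: DF=(2025639/2000000 − 7/400·(0))/(1+7/400) = 4977/5000 ≈ 0.995400
step 2 [1y] zero: DF = P = 99/100 ≈ 0.990000
step 3 [1.5y] bond c/2=17/400: DF=(2162853/2000000 − 17/400·(0.995400+0.990000))/(1+17/400) = 2391/2500 ≈ 0.956400
step 4 [2y] bond c/2=23/800: DF=(8365903/8000000 − 23/800·(0.995400+0.990000+0.956400))/(1+23/800) = 9343/10000 ≈ 0.934300

1 1/2 4977/5000
2 1 99/100
3 3/2 2391/2500
4 2 9343/10000
s(0.5y) = (1/(4977/5000) − 1)/(1/2) = 46/4977 ≈ 0.9243%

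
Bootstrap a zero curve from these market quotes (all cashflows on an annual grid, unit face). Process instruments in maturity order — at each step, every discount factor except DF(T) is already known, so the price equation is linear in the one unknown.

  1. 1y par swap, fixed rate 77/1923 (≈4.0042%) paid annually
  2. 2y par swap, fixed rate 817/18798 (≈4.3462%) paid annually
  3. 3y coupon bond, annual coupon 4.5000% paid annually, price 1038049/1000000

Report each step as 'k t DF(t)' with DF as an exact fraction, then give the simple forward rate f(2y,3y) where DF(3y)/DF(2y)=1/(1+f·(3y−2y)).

1 1 1923/2000
2 2 9183/10000
3 3 2281/2500
f(2y,3y) = ((9183/10000)/(2281/2500) − 1)/(1) = 59/9124 ≈ 0.6466%

step 1 [1y] swap r/1=77/1923: DF=(1 − 77/1923·(0))/(1+77/1923) = 1923/2000 ≈ 0.961500
step 2 [2y] swap r/1=817/18798: DF=(1 − 817/18798·(0.961500))/(1+817/18798) = 9183/10000 ≈ 0.918300
step 3 [3y] bond c/1=9/200: DF=(1038049/1000000 − 9/200·(0.961500+0.918300))/(1+9/200) = 2281/2500 ≈ 0.912400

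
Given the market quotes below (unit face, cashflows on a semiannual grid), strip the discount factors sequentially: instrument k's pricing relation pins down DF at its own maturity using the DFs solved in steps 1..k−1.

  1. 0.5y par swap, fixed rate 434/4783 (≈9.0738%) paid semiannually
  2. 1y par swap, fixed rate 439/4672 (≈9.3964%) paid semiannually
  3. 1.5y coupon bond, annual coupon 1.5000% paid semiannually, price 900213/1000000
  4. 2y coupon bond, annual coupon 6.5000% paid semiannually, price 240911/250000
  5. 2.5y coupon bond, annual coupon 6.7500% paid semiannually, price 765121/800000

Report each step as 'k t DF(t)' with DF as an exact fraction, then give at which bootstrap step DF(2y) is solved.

1 1/2 4783/5000
2 1 4561/5000
3 3/2 2199/2500
4 2 2117/2500
5 5/2 4039/5000
DF(2y) is solved at step 4

step 1 [0.5y] swap r/2=217/4783: DF=(1 − 217/4783·(0))/(1+217/4783) = 4783/5000 ≈ 0.956600
step 2 [1y] swap r/2=439/9344: DF=(1 − 439/9344·(0.956600))/(1+439/9344) = 4561/5000 ≈ 0.912200
step 3 [1.5y] bond c/2=3/400: DF=(900213/1000000 − 3/400·(0.956600+0.912200))/(1+3/400) = 2199/2500 ≈ 0.879600
step 4 [2y] bond c/2=13/400: DF=(240911/250000 − 13/400·(0.956600+0.912200+0.879600))/(1+13/400) = 2117/2500 ≈ 0.846800
step 5 [2.5y] bond c/2=27/800: DF=(765121/800000 − 27/800·(0.956600+0.912200+0.879600+0.846800))/(1+27/800) = 4039/5000 ≈ 0.807800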